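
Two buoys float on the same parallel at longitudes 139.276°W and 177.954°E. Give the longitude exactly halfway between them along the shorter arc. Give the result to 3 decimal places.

160.661°W

Signed shortest Δλ from -139.276° to +177.954° is -42.770°.
Midpoint longitude = -139.276° + (-42.770°)/2 = -139.276° − 21.385° = -160.661°.
(The naïve average (-139.276 + +177.954)/2 = 19.339° is on the wrong side of the globe.)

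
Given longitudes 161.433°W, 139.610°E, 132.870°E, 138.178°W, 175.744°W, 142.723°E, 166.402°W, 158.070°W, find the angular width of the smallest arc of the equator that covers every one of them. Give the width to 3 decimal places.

Sort the longitudes: -175.744°, -166.402°, -161.433°, -158.070°, -138.178°, +132.870°, +139.610°, +142.723°.
Eastward gaps between consecutive values (wrapping around): 9.342°, 4.969°, 3.363°, 19.892°, 271.048°, 6.740°, 3.113°, 41.533°.
Largest gap = 271.048° ⇒ minimal covering band is its complement: 360° − 271.048° = 88.952°.
Band runs from +132.870° eastward to -138.178°, crossing the antimeridian.

88.952°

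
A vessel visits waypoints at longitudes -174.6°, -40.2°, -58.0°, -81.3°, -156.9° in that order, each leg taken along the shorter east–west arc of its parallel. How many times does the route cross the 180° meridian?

0

Leg 1: -174.6° → -40.2°, shortest Δλ = 134.4° (east) — does not cross 180°.
Leg 2: -40.2° → -58.0°, shortest Δλ = -17.8° (west) — does not cross 180°.
Leg 3: -58.0° → -81.3°, shortest Δλ = -23.3° (west) — does not cross 180°.
Leg 4: -81.3° → -156.9°, shortest Δλ = -75.6° (west) — does not cross 180°.
Total crossings: 0.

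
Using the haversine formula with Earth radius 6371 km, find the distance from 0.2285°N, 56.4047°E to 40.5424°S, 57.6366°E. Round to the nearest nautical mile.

2449 nmi

Δλ = 57.6366 − 56.4047 = 1.2319°.
Δφ = -40.5424 − 0.2285 = -40.7709°.
a = sin²(Δφ/2) + cos φ₁ · cos φ₂ · sin²(Δλ/2) = 0.121424.
c = 2·atan2(√a, √(1−a)) = 0.71186 rad → d = 6371·c ≈ 4535.23 km ≈ 2448.83 nmi.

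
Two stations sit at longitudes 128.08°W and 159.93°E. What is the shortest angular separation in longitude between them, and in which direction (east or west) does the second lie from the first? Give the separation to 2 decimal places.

Raw difference: 159.93 − -128.08 = 288.01°.
Normalise into (−180°, 180°]: 288.01° − 360° = -71.99°.
Negative ⇒ the second point lies to the west; separation 71.99°.

71.99° west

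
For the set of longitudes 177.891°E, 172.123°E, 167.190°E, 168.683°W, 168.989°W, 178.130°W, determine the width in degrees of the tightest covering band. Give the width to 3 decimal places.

Sort the longitudes: -178.130°, -168.989°, -168.683°, +167.190°, +172.123°, +177.891°.
Eastward gaps between consecutive values (wrapping around): 9.141°, 0.306°, 335.873°, 4.933°, 5.768°, 3.979°.
Largest gap = 335.873° ⇒ minimal covering band is its complement: 360° − 335.873° = 24.127°.
Band runs from +167.190° eastward to -168.683°, crossing the antimeridian.

24.127°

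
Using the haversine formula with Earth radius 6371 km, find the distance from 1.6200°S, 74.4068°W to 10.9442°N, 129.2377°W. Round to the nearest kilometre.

6221 km

Δλ = -129.2377 − -74.4068 = -54.8309°.
Δφ = 10.9442 − -1.6200 = 12.5642°.
a = sin²(Δφ/2) + cos φ₁ · cos φ₂ · sin²(Δλ/2) = 0.220039.
c = 2·atan2(√a, √(1−a)) = 0.97650 rad → d = 6371·c ≈ 6221.31 km.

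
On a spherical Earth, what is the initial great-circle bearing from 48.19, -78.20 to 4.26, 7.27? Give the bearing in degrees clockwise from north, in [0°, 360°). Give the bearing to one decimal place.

Δλ = 7.27 − -78.20 = 85.47°.
θ = atan2( sin Δλ · cos φ₂ , cos φ₁ · sin φ₂ − sin φ₁ · cos φ₂ · cos Δλ )
  = atan2(0.99412, -0.00919) = 90.529° → normalised to [0°, 360°): 90.529°.

90.5°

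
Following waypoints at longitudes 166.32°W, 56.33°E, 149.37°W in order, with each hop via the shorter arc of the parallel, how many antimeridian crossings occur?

2

Leg 1: -166.32° → +56.33°, shortest Δλ = -137.35° (west) — crosses 180°.
Leg 2: +56.33° → -149.37°, shortest Δλ = 154.3° (east) — crosses 180°.
Total crossings: 2.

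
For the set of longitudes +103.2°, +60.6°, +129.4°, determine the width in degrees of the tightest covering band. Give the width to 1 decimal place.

68.8°

Sort the longitudes: +60.6°, +103.2°, +129.4°.
Eastward gaps between consecutive values (wrapping around): 42.6°, 26.2°, 291.2°.
Largest gap = 291.2° ⇒ minimal covering band is its complement: 360° − 291.2° = 68.8°.
Band runs from +60.6° eastward to +129.4°.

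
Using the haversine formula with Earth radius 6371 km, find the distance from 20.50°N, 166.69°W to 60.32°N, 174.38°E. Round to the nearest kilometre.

4672 km

Δλ = 174.38 − -166.69 = 341.07°; wrapped into (−180°, 180°]: -18.93°.
Δφ = 60.32 − 20.50 = 39.82°.
a = sin²(Δφ/2) + cos φ₁ · cos φ₂ · sin²(Δλ/2) = 0.128512.
c = 2·atan2(√a, √(1−a)) = 0.73329 rad → d = 6371·c ≈ 4671.80 km.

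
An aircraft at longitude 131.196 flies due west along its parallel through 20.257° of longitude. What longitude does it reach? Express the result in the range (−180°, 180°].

Start at +131.196°; shift −20.257° → +110.939°.
+110.939° already lies in (−180°, 180°].

+110.939°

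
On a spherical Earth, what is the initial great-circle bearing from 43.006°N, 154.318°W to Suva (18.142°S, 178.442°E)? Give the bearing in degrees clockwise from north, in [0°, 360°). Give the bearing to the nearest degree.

Δλ = 178.442 − -154.318 = 332.760°; wrapped into (−180°, 180°]: -27.240°.
θ = atan2( sin Δλ · cos φ₂ , cos φ₁ · sin φ₂ − sin φ₁ · cos φ₂ · cos Δλ )
  = atan2(-0.43496, -0.80399) = -151.586° → normalised to [0°, 360°): 208.414°.

208°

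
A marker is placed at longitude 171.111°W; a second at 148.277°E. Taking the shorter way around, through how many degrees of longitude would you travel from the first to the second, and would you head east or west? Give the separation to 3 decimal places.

Raw difference: 148.277 − -171.111 = 319.388°.
Normalise into (−180°, 180°]: 319.388° − 360° = -40.612°.
Negative ⇒ the second point lies to the west; separation 40.612°.

40.612° west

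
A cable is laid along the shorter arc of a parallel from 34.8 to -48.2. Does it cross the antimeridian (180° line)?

Signed shortest Δλ = ((-48.2 − 34.8 + 180) mod 360) − 180 = -83.0°.
Going west by 83.0° from +34.8° reaches -48.2° without touching 180°.

No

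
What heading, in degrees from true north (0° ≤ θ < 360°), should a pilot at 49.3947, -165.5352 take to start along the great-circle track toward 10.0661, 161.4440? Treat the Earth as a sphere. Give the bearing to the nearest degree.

226°

Δλ = 161.4440 − -165.5352 = 326.9792°; wrapped into (−180°, 180°]: -33.0208°.
θ = atan2( sin Δλ · cos φ₂ , cos φ₁ · sin φ₂ − sin φ₁ · cos φ₂ · cos Δλ )
  = atan2(-0.53656, -0.51302) = -133.716° → normalised to [0°, 360°): 226.284°.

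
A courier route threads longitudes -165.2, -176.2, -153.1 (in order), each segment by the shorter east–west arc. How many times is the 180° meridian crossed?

Leg 1: -165.2° → -176.2°, shortest Δλ = -11.0° (west) — does not cross 180°.
Leg 2: -176.2° → -153.1°, shortest Δλ = 23.1° (east) — does not cross 180°.
Total crossings: 0.

0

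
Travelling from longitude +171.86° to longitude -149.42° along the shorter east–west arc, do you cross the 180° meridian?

Naïve |-149.42 − 171.86| = 321.28° > 180°, so the shorter arc goes the other way round — across 180°.
Signed shortest Δλ = ((-149.42 − 171.86 + 180) mod 360) − 180 = 38.72°.
Going east by 38.72° from +171.86° passes through 180° before reaching -149.42°.

Yes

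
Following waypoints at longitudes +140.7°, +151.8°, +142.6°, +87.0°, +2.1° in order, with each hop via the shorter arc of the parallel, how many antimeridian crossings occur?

0

Leg 1: +140.7° → +151.8°, shortest Δλ = 11.1° (east) — does not cross 180°.
Leg 2: +151.8° → +142.6°, shortest Δλ = -9.2° (west) — does not cross 180°.
Leg 3: +142.6° → +87.0°, shortest Δλ = -55.6° (west) — does not cross 180°.
Leg 4: +87.0° → +2.1°, shortest Δλ = -84.9° (west) — does not cross 180°.
Total crossings: 0.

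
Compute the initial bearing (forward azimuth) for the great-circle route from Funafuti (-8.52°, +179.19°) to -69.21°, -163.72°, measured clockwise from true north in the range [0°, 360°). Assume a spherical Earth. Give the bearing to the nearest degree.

Δλ = -163.72 − 179.19 = -342.91°; wrapped into (−180°, 180°]: 17.09°.
θ = atan2( sin Δλ · cos φ₂ , cos φ₁ · sin φ₂ − sin φ₁ · cos φ₂ · cos Δλ )
  = atan2(0.10431, -0.87431) = 173.197° → normalised to [0°, 360°): 173.197°.

173°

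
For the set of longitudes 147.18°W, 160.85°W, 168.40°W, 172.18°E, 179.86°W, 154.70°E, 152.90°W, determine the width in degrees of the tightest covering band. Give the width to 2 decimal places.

Sort the longitudes: -179.86°, -168.40°, -160.85°, -152.90°, -147.18°, +154.70°, +172.18°.
Eastward gaps between consecutive values (wrapping around): 11.46°, 7.55°, 7.95°, 5.72°, 301.88°, 17.48°, 7.96°.
Largest gap = 301.88° ⇒ minimal covering band is its complement: 360° − 301.88° = 58.12°.
Band runs from +154.70° eastward to -147.18°, crossing the antimeridian.

58.12°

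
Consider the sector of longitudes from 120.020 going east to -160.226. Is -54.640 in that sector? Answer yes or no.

Band width going east from +120.020° to -160.226°: ((-160.226 − 120.020) mod 360) = 79.754°.
Offset of -54.640° east of the west edge: ((-54.640 − 120.020) mod 360) = 185.340°.
185.340° > 79.754° ⇒ outside.

No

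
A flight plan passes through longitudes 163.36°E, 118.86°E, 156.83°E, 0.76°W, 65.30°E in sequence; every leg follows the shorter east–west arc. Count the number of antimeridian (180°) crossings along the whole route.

Leg 1: +163.36° → +118.86°, shortest Δλ = -44.5° (west) — does not cross 180°.
Leg 2: +118.86° → +156.83°, shortest Δλ = 37.97° (east) — does not cross 180°.
Leg 3: +156.83° → -0.76°, shortest Δλ = -157.59° (west) — does not cross 180°.
Leg 4: -0.76° → +65.30°, shortest Δλ = 66.06° (east) — does not cross 180°.
Total crossings: 0.

0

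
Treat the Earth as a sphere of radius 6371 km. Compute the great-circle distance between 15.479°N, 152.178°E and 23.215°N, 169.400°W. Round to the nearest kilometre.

4109 km

Δλ = -169.400 − 152.178 = -321.578°; wrapped into (−180°, 180°]: 38.422°.
Δφ = 23.215 − 15.479 = 7.736°.
a = sin²(Δφ/2) + cos φ₁ · cos φ₂ · sin²(Δλ/2) = 0.100447.
c = 2·atan2(√a, √(1−a)) = 0.64499 rad → d = 6371·c ≈ 4109.24 km.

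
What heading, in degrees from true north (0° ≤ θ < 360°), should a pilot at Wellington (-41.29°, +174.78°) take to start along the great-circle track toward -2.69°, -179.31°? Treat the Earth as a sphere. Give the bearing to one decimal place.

9.4°

Δλ = -179.31 − 174.78 = -354.09°; wrapped into (−180°, 180°]: 5.91°.
θ = atan2( sin Δλ · cos φ₂ , cos φ₁ · sin φ₂ − sin φ₁ · cos φ₂ · cos Δλ )
  = atan2(0.10285, 0.62038) = 9.413° → normalised to [0°, 360°): 9.413°.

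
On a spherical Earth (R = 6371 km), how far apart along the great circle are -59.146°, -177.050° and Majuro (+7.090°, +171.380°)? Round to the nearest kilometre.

Δλ = 171.380 − -177.050 = 348.430°; wrapped into (−180°, 180°]: -11.570°.
Δφ = 7.090 − -59.146 = 66.236°.
a = sin²(Δφ/2) + cos φ₁ · cos φ₂ · sin²(Δλ/2) = 0.303685.
c = 2·atan2(√a, √(1−a)) = 1.16731 rad → d = 6371·c ≈ 7436.92 km.

7437 km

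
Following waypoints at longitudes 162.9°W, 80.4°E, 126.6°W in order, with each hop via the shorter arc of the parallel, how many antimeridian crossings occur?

Leg 1: -162.9° → +80.4°, shortest Δλ = -116.7° (west) — crosses 180°.
Leg 2: +80.4° → -126.6°, shortest Δλ = 153.0° (east) — crosses 180°.
Total crossings: 2.

2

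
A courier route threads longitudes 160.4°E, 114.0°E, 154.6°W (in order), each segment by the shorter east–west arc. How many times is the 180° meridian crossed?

1

Leg 1: +160.4° → +114.0°, shortest Δλ = -46.4° (west) — does not cross 180°.
Leg 2: +114.0° → -154.6°, shortest Δλ = 91.4° (east) — crosses 180°.
Total crossings: 1.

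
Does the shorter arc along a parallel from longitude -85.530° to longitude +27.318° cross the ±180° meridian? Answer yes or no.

No

Signed shortest Δλ = ((27.318 − -85.530 + 180) mod 360) − 180 = 112.848°.
Going east by 112.848° from -85.530° reaches +27.318° without touching 180°.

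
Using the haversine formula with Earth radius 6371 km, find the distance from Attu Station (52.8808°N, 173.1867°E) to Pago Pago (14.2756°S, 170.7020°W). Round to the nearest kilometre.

7625 km

Δλ = -170.7020 − 173.1867 = -343.8887°; wrapped into (−180°, 180°]: 16.1113°.
Δφ = -14.2756 − 52.8808 = -67.1564°.
a = sin²(Δφ/2) + cos φ₁ · cos φ₂ · sin²(Δλ/2) = 0.317376.
c = 2·atan2(√a, √(1−a)) = 1.19690 rad → d = 6371·c ≈ 7625.44 km.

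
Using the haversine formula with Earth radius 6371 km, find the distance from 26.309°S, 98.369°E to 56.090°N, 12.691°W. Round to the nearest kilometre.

13699 km

Δλ = -12.691 − 98.369 = -111.060°.
Δφ = 56.090 − -26.309 = 82.399°.
a = sin²(Δφ/2) + cos φ₁ · cos φ₂ · sin²(Δλ/2) = 0.773769.
c = 2·atan2(√a, √(1−a)) = 2.15022 rad → d = 6371·c ≈ 13699.02 km.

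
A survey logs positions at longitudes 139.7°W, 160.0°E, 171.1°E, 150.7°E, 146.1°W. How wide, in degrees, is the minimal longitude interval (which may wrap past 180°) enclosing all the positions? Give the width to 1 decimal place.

69.6°

Sort the longitudes: -146.1°, -139.7°, +150.7°, +160.0°, +171.1°.
Eastward gaps between consecutive values (wrapping around): 6.4°, 290.4°, 9.3°, 11.1°, 42.8°.
Largest gap = 290.4° ⇒ minimal covering band is its complement: 360° − 290.4° = 69.6°.
Band runs from +150.7° eastward to -139.7°, crossing the antimeridian.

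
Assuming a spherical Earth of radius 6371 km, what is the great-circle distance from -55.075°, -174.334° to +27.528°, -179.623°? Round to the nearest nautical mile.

Δλ = -179.623 − -174.334 = -5.289°.
Δφ = 27.528 − -55.075 = 82.603°.
a = sin²(Δφ/2) + cos φ₁ · cos φ₂ · sin²(Δλ/2) = 0.436709.
c = 2·atan2(√a, √(1−a)) = 1.44387 rad → d = 6371·c ≈ 9198.92 km ≈ 4967.02 nmi.

4967 nmi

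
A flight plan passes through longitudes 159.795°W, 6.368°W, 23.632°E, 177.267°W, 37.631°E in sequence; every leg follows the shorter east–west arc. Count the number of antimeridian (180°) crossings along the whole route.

2

Leg 1: -159.795° → -6.368°, shortest Δλ = 153.427° (east) — does not cross 180°.
Leg 2: -6.368° → +23.632°, shortest Δλ = 30.0° (east) — does not cross 180°.
Leg 3: +23.632° → -177.267°, shortest Δλ = 159.101° (east) — crosses 180°.
Leg 4: -177.267° → +37.631°, shortest Δλ = -145.102° (west) — crosses 180°.
Total crossings: 2.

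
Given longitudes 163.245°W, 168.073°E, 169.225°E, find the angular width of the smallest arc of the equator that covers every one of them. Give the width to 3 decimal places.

Sort the longitudes: -163.245°, +168.073°, +169.225°.
Eastward gaps between consecutive values (wrapping around): 331.318°, 1.152°, 27.530°.
Largest gap = 331.318° ⇒ minimal covering band is its complement: 360° − 331.318° = 28.682°.
Band runs from +168.073° eastward to -163.245°, crossing the antimeridian.

28.682°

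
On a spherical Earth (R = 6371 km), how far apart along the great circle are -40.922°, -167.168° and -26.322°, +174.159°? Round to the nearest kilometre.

2362 km

Δλ = 174.159 − -167.168 = 341.327°; wrapped into (−180°, 180°]: -18.673°.
Δφ = -26.322 − -40.922 = 14.600°.
a = sin²(Δφ/2) + cos φ₁ · cos φ₂ · sin²(Δλ/2) = 0.033970.
c = 2·atan2(√a, √(1−a)) = 0.37074 rad → d = 6371·c ≈ 2361.99 km.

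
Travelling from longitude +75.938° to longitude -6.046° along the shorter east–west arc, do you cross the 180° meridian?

Signed shortest Δλ = ((-6.046 − 75.938 + 180) mod 360) − 180 = -81.984°.
Going west by 81.984° from +75.938° reaches -6.046° without touching 180°.

No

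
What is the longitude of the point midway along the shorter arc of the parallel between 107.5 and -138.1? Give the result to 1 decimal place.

Signed shortest Δλ from +107.5° to -138.1° is +114.4°.
Midpoint longitude = +107.5° + (+114.4°)/2 = +107.5° + 57.2° = +164.7°.
(The naïve average (+107.5 + -138.1)/2 = -15.3° is on the wrong side of the globe.)

+164.7°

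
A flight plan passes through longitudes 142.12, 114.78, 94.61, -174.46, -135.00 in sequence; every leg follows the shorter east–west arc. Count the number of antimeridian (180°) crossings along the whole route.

Leg 1: +142.12° → +114.78°, shortest Δλ = -27.34° (west) — does not cross 180°.
Leg 2: +114.78° → +94.61°, shortest Δλ = -20.17° (west) — does not cross 180°.
Leg 3: +94.61° → -174.46°, shortest Δλ = 90.93° (east) — crosses 180°.
Leg 4: -174.46° → -135.00°, shortest Δλ = 39.46° (east) — does not cross 180°.
Total crossings: 1.

1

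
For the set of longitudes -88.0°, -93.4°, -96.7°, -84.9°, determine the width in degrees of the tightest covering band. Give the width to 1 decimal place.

Sort the longitudes: -96.7°, -93.4°, -88.0°, -84.9°.
Eastward gaps between consecutive values (wrapping around): 3.3°, 5.4°, 3.1°, 348.2°.
Largest gap = 348.2° ⇒ minimal covering band is its complement: 360° − 348.2° = 11.8°.
Band runs from -96.7° eastward to -84.9°.

11.8°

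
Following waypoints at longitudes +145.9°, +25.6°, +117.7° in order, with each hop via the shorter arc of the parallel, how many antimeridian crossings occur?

0

Leg 1: +145.9° → +25.6°, shortest Δλ = -120.3° (west) — does not cross 180°.
Leg 2: +25.6° → +117.7°, shortest Δλ = 92.1° (east) — does not cross 180°.
Total crossings: 0.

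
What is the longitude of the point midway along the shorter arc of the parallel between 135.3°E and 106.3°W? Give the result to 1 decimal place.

Signed shortest Δλ from +135.3° to -106.3° is +118.4°.
Midpoint longitude = +135.3° + (+118.4°)/2 = +135.3° + 59.2° = +194.5°.
Normalise into (−180°, 180°]: -165.5°.
(The naïve average (+135.3 + -106.3)/2 = 14.5° is on the wrong side of the globe.)

165.5°W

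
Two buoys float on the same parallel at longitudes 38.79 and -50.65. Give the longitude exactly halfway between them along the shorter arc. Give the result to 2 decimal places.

-5.93°

Signed shortest Δλ from +38.79° to -50.65° is -89.44°.
Midpoint longitude = +38.79° + (-89.44°)/2 = +38.79° − 44.72° = -5.93°.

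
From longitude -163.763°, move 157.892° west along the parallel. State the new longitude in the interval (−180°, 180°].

Start at -163.763°; shift −157.892° → -321.655°.
-321.655° lies outside (−180°, 180°]; add 360° → +38.345°.

+38.345°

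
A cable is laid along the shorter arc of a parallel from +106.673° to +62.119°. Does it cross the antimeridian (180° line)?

Signed shortest Δλ = ((62.119 − 106.673 + 180) mod 360) − 180 = -44.554°.
Going west by 44.554° from +106.673° reaches +62.119° without touching 180°.

No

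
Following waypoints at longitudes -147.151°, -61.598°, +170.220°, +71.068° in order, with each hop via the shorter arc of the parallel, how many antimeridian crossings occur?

1

Leg 1: -147.151° → -61.598°, shortest Δλ = 85.553° (east) — does not cross 180°.
Leg 2: -61.598° → +170.220°, shortest Δλ = -128.182° (west) — crosses 180°.
Leg 3: +170.220° → +71.068°, shortest Δλ = -99.152° (west) — does not cross 180°.
Total crossings: 1.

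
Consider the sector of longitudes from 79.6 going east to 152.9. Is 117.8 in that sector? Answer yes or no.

Band width going east from +79.6° to +152.9°: ((152.9 − 79.6) mod 360) = 73.3°.
Offset of +117.8° east of the west edge: ((117.8 − 79.6) mod 360) = 38.2°.
38.2° ≤ 73.3° ⇒ inside.

Yes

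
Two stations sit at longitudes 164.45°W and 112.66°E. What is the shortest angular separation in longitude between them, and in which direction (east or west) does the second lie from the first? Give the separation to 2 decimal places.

82.89° west

Raw difference: 112.66 − -164.45 = 277.11°.
Normalise into (−180°, 180°]: 277.11° − 360° = -82.89°.
Negative ⇒ the second point lies to the west; separation 82.89°.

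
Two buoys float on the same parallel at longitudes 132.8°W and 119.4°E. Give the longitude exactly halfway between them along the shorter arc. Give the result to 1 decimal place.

Signed shortest Δλ from -132.8° to +119.4° is -107.8°.
Midpoint longitude = -132.8° + (-107.8°)/2 = -132.8° − 53.9° = -186.7°.
Normalise into (−180°, 180°]: +173.3°.
(The naïve average (-132.8 + +119.4)/2 = -6.7° is on the wrong side of the globe.)

173.3°E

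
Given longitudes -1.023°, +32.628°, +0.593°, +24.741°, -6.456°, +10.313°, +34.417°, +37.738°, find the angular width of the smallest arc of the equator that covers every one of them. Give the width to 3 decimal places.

44.194°

Sort the longitudes: -6.456°, -1.023°, +0.593°, +10.313°, +24.741°, +32.628°, +34.417°, +37.738°.
Eastward gaps between consecutive values (wrapping around): 5.433°, 1.616°, 9.720°, 14.428°, 7.887°, 1.789°, 3.321°, 315.806°.
Largest gap = 315.806° ⇒ minimal covering band is its complement: 360° − 315.806° = 44.194°.
Band runs from -6.456° eastward to +37.738°.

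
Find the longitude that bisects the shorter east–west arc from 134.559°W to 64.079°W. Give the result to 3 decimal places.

Signed shortest Δλ from -134.559° to -64.079° is +70.480°.
Midpoint longitude = -134.559° + (+70.480°)/2 = -134.559° + 35.240° = -99.319°.

99.319°W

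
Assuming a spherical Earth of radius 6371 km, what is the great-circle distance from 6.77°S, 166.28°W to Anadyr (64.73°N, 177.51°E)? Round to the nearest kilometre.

Δλ = 177.51 − -166.28 = 343.79°; wrapped into (−180°, 180°]: -16.21°.
Δφ = 64.73 − -6.77 = 71.50°.
a = sin²(Δφ/2) + cos φ₁ · cos φ₂ · sin²(Δλ/2) = 0.349774.
c = 2·atan2(√a, √(1−a)) = 1.26563 rad → d = 6371·c ≈ 8063.33 km.

8063 km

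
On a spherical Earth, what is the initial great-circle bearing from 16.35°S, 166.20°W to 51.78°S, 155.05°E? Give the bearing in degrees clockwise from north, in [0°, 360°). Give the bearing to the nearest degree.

Δλ = 155.05 − -166.20 = 321.25°; wrapped into (−180°, 180°]: -38.75°.
θ = atan2( sin Δλ · cos φ₂ , cos φ₁ · sin φ₂ − sin φ₁ · cos φ₂ · cos Δλ )
  = atan2(-0.38725, -0.61804) = -147.930° → normalised to [0°, 360°): 212.070°.

212°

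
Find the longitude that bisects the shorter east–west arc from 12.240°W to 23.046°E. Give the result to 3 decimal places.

Signed shortest Δλ from -12.240° to +23.046° is +35.286°.
Midpoint longitude = -12.240° + (+35.286°)/2 = -12.240° + 17.643° = +5.403°.

5.403°E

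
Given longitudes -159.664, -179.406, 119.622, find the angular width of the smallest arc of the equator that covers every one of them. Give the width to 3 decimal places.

80.714°

Sort the longitudes: -179.406°, -159.664°, +119.622°.
Eastward gaps between consecutive values (wrapping around): 19.742°, 279.286°, 60.972°.
Largest gap = 279.286° ⇒ minimal covering band is its complement: 360° − 279.286° = 80.714°.
Band runs from +119.622° eastward to -159.664°, crossing the antimeridian.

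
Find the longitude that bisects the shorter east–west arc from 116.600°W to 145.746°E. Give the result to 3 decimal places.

Signed shortest Δλ from -116.600° to +145.746° is -97.654°.
Midpoint longitude = -116.600° + (-97.654°)/2 = -116.600° − 48.827° = -165.427°.
(The naïve average (-116.600 + +145.746)/2 = 14.573° is on the wrong side of the globe.)

165.427°W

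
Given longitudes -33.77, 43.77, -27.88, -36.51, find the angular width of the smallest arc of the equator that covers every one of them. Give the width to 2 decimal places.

Sort the longitudes: -36.51°, -33.77°, -27.88°, +43.77°.
Eastward gaps between consecutive values (wrapping around): 2.74°, 5.89°, 71.65°, 279.72°.
Largest gap = 279.72° ⇒ minimal covering band is its complement: 360° − 279.72° = 80.28°.
Band runs from -36.51° eastward to +43.77°.

80.28°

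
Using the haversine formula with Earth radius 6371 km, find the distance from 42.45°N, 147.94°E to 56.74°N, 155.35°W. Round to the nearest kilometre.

Δλ = -155.35 − 147.94 = -303.29°; wrapped into (−180°, 180°]: 56.71°.
Δφ = 56.74 − 42.45 = 14.29°.
a = sin²(Δφ/2) + cos φ₁ · cos φ₂ · sin²(Δλ/2) = 0.106750.
c = 2·atan2(√a, √(1−a)) = 0.66567 rad → d = 6371·c ≈ 4241.01 km.

4241 km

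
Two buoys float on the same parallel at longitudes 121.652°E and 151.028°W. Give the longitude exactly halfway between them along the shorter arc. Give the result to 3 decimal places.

165.312°E

Signed shortest Δλ from +121.652° to -151.028° is +87.320°.
Midpoint longitude = +121.652° + (+87.320°)/2 = +121.652° + 43.660° = +165.312°.
(The naïve average (+121.652 + -151.028)/2 = -14.688° is on the wrong side of the globe.)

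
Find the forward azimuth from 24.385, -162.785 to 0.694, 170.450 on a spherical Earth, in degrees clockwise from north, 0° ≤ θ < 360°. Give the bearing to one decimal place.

231.5°

Δλ = 170.450 − -162.785 = 333.235°; wrapped into (−180°, 180°]: -26.765°.
θ = atan2( sin Δλ · cos φ₂ , cos φ₁ · sin φ₂ − sin φ₁ · cos φ₂ · cos Δλ )
  = atan2(-0.45030, -0.35757) = -128.452° → normalised to [0°, 360°): 231.548°.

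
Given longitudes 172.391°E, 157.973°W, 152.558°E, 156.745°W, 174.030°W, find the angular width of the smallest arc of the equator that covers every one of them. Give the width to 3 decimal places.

Sort the longitudes: -174.030°, -157.973°, -156.745°, +152.558°, +172.391°.
Eastward gaps between consecutive values (wrapping around): 16.057°, 1.228°, 309.303°, 19.833°, 13.579°.
Largest gap = 309.303° ⇒ minimal covering band is its complement: 360° − 309.303° = 50.697°.
Band runs from +152.558° eastward to -156.745°, crossing the antimeridian.

50.697°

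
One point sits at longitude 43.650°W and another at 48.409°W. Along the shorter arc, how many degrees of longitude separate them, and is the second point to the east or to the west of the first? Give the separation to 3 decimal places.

Raw difference: -48.409 − -43.650 = -4.759°.
Normalise into (−180°, 180°]: -4.759° stays -4.759°.
Negative ⇒ the second point lies to the west; separation 4.759°.

4.759° west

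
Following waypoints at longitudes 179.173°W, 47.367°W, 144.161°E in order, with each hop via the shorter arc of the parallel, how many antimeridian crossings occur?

Leg 1: -179.173° → -47.367°, shortest Δλ = 131.806° (east) — does not cross 180°.
Leg 2: -47.367° → +144.161°, shortest Δλ = -168.472° (west) — crosses 180°.
Total crossings: 1.

1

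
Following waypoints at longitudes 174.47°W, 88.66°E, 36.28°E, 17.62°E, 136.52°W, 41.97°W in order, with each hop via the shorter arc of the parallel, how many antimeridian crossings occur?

1

Leg 1: -174.47° → +88.66°, shortest Δλ = -96.87° (west) — crosses 180°.
Leg 2: +88.66° → +36.28°, shortest Δλ = -52.38° (west) — does not cross 180°.
Leg 3: +36.28° → +17.62°, shortest Δλ = -18.66° (west) — does not cross 180°.
Leg 4: +17.62° → -136.52°, shortest Δλ = -154.14° (west) — does not cross 180°.
Leg 5: -136.52° → -41.97°, shortest Δλ = 94.55° (east) — does not cross 180°.
Total crossings: 1.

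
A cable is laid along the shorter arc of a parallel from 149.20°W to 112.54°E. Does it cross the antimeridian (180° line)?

Naïve |112.54 − -149.20| = 261.74° > 180°, so the shorter arc goes the other way round — across 180°.
Signed shortest Δλ = ((112.54 − -149.20 + 180) mod 360) − 180 = -98.26°.
Going west by 98.26° from -149.20° passes through 180° before reaching +112.54°.

Yes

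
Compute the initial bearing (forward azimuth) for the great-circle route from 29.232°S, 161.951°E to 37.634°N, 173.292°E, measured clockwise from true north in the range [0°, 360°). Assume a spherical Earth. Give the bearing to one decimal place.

Δλ = 173.292 − 161.951 = 11.341°.
θ = atan2( sin Δλ · cos φ₂ , cos φ₁ · sin φ₂ − sin φ₁ · cos φ₂ · cos Δλ )
  = atan2(0.15573, 0.91204) = 9.690° → normalised to [0°, 360°): 9.690°.

9.7°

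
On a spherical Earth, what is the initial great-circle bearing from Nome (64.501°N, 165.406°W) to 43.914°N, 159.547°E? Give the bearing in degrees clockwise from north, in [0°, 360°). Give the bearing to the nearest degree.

Δλ = 159.547 − -165.406 = 324.953°; wrapped into (−180°, 180°]: -35.047°.
θ = atan2( sin Δλ · cos φ₂ , cos φ₁ · sin φ₂ − sin φ₁ · cos φ₂ · cos Δλ )
  = atan2(-0.41368, -0.23373) = -119.467° → normalised to [0°, 360°): 240.533°.

241°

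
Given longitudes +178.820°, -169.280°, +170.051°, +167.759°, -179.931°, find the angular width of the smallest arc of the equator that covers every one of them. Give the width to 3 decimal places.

22.961°

Sort the longitudes: -179.931°, -169.280°, +167.759°, +170.051°, +178.820°.
Eastward gaps between consecutive values (wrapping around): 10.651°, 337.039°, 2.292°, 8.769°, 1.249°.
Largest gap = 337.039° ⇒ minimal covering band is its complement: 360° − 337.039° = 22.961°.
Band runs from +167.759° eastward to -169.280°, crossing the antimeridian.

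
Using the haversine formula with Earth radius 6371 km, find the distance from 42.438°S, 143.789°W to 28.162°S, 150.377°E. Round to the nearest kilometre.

6028 km

Δλ = 150.377 − -143.789 = 294.166°; wrapped into (−180°, 180°]: -65.834°.
Δφ = -28.162 − -42.438 = 14.276°.
a = sin²(Δφ/2) + cos φ₁ · cos φ₂ · sin²(Δλ/2) = 0.207580.
c = 2·atan2(√a, √(1−a)) = 0.94611 rad → d = 6371·c ≈ 6027.70 km.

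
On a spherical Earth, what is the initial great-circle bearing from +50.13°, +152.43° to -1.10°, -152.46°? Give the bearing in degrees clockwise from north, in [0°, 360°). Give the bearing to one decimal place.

Δλ = -152.46 − 152.43 = -304.89°; wrapped into (−180°, 180°]: 55.11°.
θ = atan2( sin Δλ · cos φ₂ , cos φ₁ · sin φ₂ − sin φ₁ · cos φ₂ · cos Δλ )
  = atan2(0.82010, -0.45124) = 118.821° → normalised to [0°, 360°): 118.821°.

118.8°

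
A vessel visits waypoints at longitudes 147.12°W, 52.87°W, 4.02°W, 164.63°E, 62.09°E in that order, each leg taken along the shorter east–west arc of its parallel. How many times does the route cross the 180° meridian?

Leg 1: -147.12° → -52.87°, shortest Δλ = 94.25° (east) — does not cross 180°.
Leg 2: -52.87° → -4.02°, shortest Δλ = 48.85° (east) — does not cross 180°.
Leg 3: -4.02° → +164.63°, shortest Δλ = 168.65° (east) — does not cross 180°.
Leg 4: +164.63° → +62.09°, shortest Δλ = -102.54° (west) — does not cross 180°.
Total crossings: 0.

0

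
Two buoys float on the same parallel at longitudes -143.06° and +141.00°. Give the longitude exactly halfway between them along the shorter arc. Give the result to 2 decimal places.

Signed shortest Δλ from -143.06° to +141.00° is -75.94°.
Midpoint longitude = -143.06° + (-75.94°)/2 = -143.06° − 37.97° = -181.03°.
Normalise into (−180°, 180°]: +178.97°.
(The naïve average (-143.06 + +141.00)/2 = -1.03° is on the wrong side of the globe.)

+178.97°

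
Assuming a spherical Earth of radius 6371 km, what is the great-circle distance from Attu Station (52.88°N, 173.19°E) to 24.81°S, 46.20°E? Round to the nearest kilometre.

Δλ = 46.20 − 173.19 = -126.99°.
Δφ = -24.81 − 52.88 = -77.69°.
a = sin²(Δφ/2) + cos φ₁ · cos φ₂ · sin²(Δλ/2) = 0.832088.
c = 2·atan2(√a, √(1−a)) = 2.29719 rad → d = 6371·c ≈ 14635.38 km.

14635 km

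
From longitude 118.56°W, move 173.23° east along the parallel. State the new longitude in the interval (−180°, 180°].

54.67°E

Start at -118.56°; shift +173.23° → +54.67°.
+54.67° already lies in (−180°, 180°].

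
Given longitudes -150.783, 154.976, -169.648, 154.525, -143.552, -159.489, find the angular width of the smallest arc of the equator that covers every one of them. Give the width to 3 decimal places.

61.923°

Sort the longitudes: -169.648°, -159.489°, -150.783°, -143.552°, +154.525°, +154.976°.
Eastward gaps between consecutive values (wrapping around): 10.159°, 8.706°, 7.231°, 298.077°, 0.451°, 35.376°.
Largest gap = 298.077° ⇒ minimal covering band is its complement: 360° − 298.077° = 61.923°.
Band runs from +154.525° eastward to -143.552°, crossing the antimeridian.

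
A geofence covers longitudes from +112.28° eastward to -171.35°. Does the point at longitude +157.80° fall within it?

Band width going east from +112.28° to -171.35°: ((-171.35 − 112.28) mod 360) = 76.37°.
Offset of +157.80° east of the west edge: ((157.80 − 112.28) mod 360) = 45.52°.
45.52° ≤ 76.37° ⇒ inside.

Yes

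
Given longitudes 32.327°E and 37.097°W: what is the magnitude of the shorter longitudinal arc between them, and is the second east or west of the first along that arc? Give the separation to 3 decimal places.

Raw difference: -37.097 − 32.327 = -69.424°.
Normalise into (−180°, 180°]: -69.424° stays -69.424°.
Negative ⇒ the second point lies to the west; separation 69.424°.

69.424° west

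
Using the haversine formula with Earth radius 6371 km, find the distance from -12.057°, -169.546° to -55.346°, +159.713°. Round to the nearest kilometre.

5501 km

Δλ = 159.713 − -169.546 = 329.259°; wrapped into (−180°, 180°]: -30.741°.
Δφ = -55.346 − -12.057 = -43.289°.
a = sin²(Δφ/2) + cos φ₁ · cos φ₂ · sin²(Δλ/2) = 0.175116.
c = 2·atan2(√a, √(1−a)) = 0.86352 rad → d = 6371·c ≈ 5501.46 km.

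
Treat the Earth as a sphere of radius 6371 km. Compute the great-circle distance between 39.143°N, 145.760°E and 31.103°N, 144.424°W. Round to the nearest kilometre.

Δλ = -144.424 − 145.760 = -290.184°; wrapped into (−180°, 180°]: 69.816°.
Δφ = 31.103 − 39.143 = -8.040°.
a = sin²(Δφ/2) + cos φ₁ · cos φ₂ · sin²(Δλ/2) = 0.222388.
c = 2·atan2(√a, √(1−a)) = 0.98216 rad → d = 6371·c ≈ 6257.36 km.

6257 km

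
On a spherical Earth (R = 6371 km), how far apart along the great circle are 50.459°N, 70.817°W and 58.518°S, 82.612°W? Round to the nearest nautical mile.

6569 nmi

Δλ = -82.612 − -70.817 = -11.795°.
Δφ = -58.518 − 50.459 = -108.977°.
a = sin²(Δφ/2) + cos φ₁ · cos φ₂ · sin²(Δλ/2) = 0.666104.
c = 2·atan2(√a, √(1−a)) = 1.90944 rad → d = 6371·c ≈ 12165.05 km ≈ 6568.60 nmi.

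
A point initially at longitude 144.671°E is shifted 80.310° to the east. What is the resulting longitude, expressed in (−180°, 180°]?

Start at +144.671°; shift +80.310° → +224.981°.
+224.981° lies outside (−180°, 180°]; subtract 360° → -135.019°.

135.019°W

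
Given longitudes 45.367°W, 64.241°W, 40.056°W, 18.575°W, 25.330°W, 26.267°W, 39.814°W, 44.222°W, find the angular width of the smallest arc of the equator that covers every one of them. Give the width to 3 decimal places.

45.666°

Sort the longitudes: -64.241°, -45.367°, -44.222°, -40.056°, -39.814°, -26.267°, -25.330°, -18.575°.
Eastward gaps between consecutive values (wrapping around): 18.874°, 1.145°, 4.166°, 0.242°, 13.547°, 0.937°, 6.755°, 314.334°.
Largest gap = 314.334° ⇒ minimal covering band is its complement: 360° − 314.334° = 45.666°.
Band runs from -64.241° eastward to -18.575°.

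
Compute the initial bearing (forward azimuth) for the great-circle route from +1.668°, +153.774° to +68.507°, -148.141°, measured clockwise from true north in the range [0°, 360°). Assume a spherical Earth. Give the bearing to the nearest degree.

19°

Δλ = -148.141 − 153.774 = -301.915°; wrapped into (−180°, 180°]: 58.085°.
θ = atan2( sin Δλ · cos φ₂ , cos φ₁ · sin φ₂ − sin φ₁ · cos φ₂ · cos Δλ )
  = atan2(0.31100, 0.92443) = 18.594° → normalised to [0°, 360°): 18.594°.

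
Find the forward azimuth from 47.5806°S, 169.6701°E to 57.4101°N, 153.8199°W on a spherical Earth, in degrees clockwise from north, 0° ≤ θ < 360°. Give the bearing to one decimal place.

Δλ = -153.8199 − 169.6701 = -323.4900°; wrapped into (−180°, 180°]: 36.5100°.
θ = atan2( sin Δλ · cos φ₂ , cos φ₁ · sin φ₂ − sin φ₁ · cos φ₂ · cos Δλ )
  = atan2(0.32046, 0.88794) = 19.845° → normalised to [0°, 360°): 19.845°.

19.8°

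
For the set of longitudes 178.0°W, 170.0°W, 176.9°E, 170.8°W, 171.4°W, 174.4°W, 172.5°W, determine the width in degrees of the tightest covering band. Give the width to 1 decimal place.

Sort the longitudes: -178.0°, -174.4°, -172.5°, -171.4°, -170.8°, -170.0°, +176.9°.
Eastward gaps between consecutive values (wrapping around): 3.6°, 1.9°, 1.1°, 0.6°, 0.8°, 346.9°, 5.1°.
Largest gap = 346.9° ⇒ minimal covering band is its complement: 360° − 346.9° = 13.1°.
Band runs from +176.9° eastward to -170.0°, crossing the antimeridian.

13.1°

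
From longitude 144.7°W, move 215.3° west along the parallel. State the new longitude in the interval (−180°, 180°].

Start at -144.7°; shift −215.3° → -360.0°.
-360.0° lies outside (−180°, 180°]; add 360° → +0.0°.

0.0°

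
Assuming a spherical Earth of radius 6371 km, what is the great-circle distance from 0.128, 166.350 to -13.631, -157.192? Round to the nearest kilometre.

4296 km

Δλ = -157.192 − 166.350 = -323.542°; wrapped into (−180°, 180°]: 36.458°.
Δφ = -13.631 − 0.128 = -13.759°.
a = sin²(Δφ/2) + cos φ₁ · cos φ₂ · sin²(Δλ/2) = 0.109445.
c = 2·atan2(√a, √(1−a)) = 0.67435 rad → d = 6371·c ≈ 4296.31 km.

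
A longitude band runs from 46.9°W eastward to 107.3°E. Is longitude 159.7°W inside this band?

No

Band width going east from -46.9° to +107.3°: ((107.3 − -46.9) mod 360) = 154.2°.
Offset of -159.7° east of the west edge: ((-159.7 − -46.9) mod 360) = 247.2°.
247.2° > 154.2° ⇒ outside.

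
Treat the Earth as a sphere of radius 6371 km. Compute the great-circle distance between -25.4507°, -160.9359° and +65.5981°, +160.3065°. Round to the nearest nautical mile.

5750 nmi

Δλ = 160.3065 − -160.9359 = 321.2424°; wrapped into (−180°, 180°]: -38.7576°.
Δφ = 65.5981 − -25.4507 = 91.0488°.
a = sin²(Δφ/2) + cos φ₁ · cos φ₂ · sin²(Δλ/2) = 0.550224.
c = 2·atan2(√a, √(1−a)) = 1.67141 rad → d = 6371·c ≈ 10648.57 km ≈ 5749.77 nmi.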